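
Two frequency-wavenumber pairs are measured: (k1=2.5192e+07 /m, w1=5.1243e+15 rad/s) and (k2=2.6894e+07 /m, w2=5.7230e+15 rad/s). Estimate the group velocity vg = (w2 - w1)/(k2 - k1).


vg = (w2 - w1) / (k2 - k1)
= (5.7230e+15 - 5.1243e+15) / (2.6894e+07 - 2.5192e+07)
= 5.9870e+14 / 1.7020e+06
= 3.5176e+08 m/s

3.5176e+08


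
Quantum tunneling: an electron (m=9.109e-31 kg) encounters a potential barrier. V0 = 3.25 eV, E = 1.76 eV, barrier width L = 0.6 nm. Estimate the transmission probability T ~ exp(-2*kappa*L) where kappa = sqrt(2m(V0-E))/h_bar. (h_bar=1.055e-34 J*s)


V0 - E = 1.49 eV = 2.3870e-19 J
kappa = sqrt(2 * m * (V0-E)) / h_bar
= sqrt(2 * 9.109e-31 * 2.3870e-19) / 1.055e-34
= 6.2506e+09 /m
2*kappa*L = 2 * 6.2506e+09 * 0.6e-9
= 7.5007
T = exp(-7.5007) = 5.526808e-04

5.526808e-04


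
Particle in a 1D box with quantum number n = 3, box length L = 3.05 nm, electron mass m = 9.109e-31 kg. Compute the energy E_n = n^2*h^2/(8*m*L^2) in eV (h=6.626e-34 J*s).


E = n^2 * h^2 / (8 * m * L^2)
= 3^2 * (6.626e-34)^2 / (8 * 9.109e-31 * (3.05e-9)^2)
= 9 * 4.3904e-67 / (8 * 9.109e-31 * 9.3025e-18)
= 5.8289e-20 J
= 0.3639 eV

0.3639


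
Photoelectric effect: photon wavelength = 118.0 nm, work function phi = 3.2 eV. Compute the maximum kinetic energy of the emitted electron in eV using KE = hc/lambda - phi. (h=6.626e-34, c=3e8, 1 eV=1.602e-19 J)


E_photon = hc / lambda
= (6.626e-34)(3e8) / (118.0e-9)
= 1.6846e-18 J
= 10.5155 eV
KE = E_photon - phi
= 10.5155 - 3.2
= 7.3155 eV

7.3155


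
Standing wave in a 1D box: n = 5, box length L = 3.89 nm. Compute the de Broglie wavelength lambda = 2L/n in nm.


lambda = 2L / n
= 2 * 3.89 / 5
= 7.78 / 5
= 1.556 nm

1.556


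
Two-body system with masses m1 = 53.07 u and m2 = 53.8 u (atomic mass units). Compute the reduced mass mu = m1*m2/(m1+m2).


mu = m1 * m2 / (m1 + m2)
= 53.07 * 53.8 / (53.07 + 53.8)
= 2855.166 / 106.87
= 26.7163 u

26.7163


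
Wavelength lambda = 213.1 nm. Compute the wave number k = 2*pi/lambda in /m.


k = 2 * pi / lambda
= 6.2832 / (213.1e-9)
= 6.2832 / 2.1310e-07
= 2.9485e+07 /m

2.9485e+07


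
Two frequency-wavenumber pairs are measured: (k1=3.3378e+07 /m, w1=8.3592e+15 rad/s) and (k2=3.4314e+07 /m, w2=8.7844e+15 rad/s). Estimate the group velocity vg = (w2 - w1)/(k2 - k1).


vg = (w2 - w1) / (k2 - k1)
= (8.7844e+15 - 8.3592e+15) / (3.4314e+07 - 3.3378e+07)
= 4.2520e+14 / 9.3600e+05
= 4.5427e+08 m/s

4.5427e+08


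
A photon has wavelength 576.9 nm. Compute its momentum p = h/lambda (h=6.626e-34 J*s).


p = h / lambda
= 6.626e-34 / (576.9e-9)
= 6.626e-34 / 5.7690e-07
= 1.1486e-27 kg*m/s

1.1486e-27


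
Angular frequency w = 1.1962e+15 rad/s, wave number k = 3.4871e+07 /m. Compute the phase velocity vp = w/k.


vp = w / k
= 1.1962e+15 / 3.4871e+07
= 3.4304e+07 m/s

3.4304e+07


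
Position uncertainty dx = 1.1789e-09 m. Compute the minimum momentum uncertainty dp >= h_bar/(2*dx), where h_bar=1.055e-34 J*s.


dp = h_bar / (2 * dx)
= 1.055e-34 / (2 * 1.1789e-09)
= 1.055e-34 / 2.3578e-09
= 4.4745e-26 kg*m/s

4.4745e-26


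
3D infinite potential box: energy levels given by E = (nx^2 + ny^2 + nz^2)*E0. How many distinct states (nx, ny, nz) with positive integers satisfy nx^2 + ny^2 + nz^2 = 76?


Enumerate all (nx, ny, nz) with nx^2 + ny^2 + nz^2 = 76:
(2,6,6)
(6,2,6)
(6,6,2)
Total degeneracy = 3

3


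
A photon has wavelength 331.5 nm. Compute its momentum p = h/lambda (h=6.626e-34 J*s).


p = h / lambda
= 6.626e-34 / (331.5e-9)
= 6.626e-34 / 3.3150e-07
= 1.9988e-27 kg*m/s

1.9988e-27


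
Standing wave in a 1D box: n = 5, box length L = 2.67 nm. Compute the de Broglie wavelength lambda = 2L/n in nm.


lambda = 2L / n
= 2 * 2.67 / 5
= 5.34 / 5
= 1.068 nm

1.068


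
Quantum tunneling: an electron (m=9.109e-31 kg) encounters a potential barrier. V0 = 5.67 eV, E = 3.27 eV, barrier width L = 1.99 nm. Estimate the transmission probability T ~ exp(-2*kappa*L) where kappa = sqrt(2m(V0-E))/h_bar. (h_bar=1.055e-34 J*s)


V0 - E = 2.4 eV = 3.8448e-19 J
kappa = sqrt(2 * m * (V0-E)) / h_bar
= sqrt(2 * 9.109e-31 * 3.8448e-19) / 1.055e-34
= 7.9330e+09 /m
2*kappa*L = 2 * 7.9330e+09 * 1.99e-9
= 31.5731
T = exp(-31.5731) = 1.940696e-14

1.940696e-14


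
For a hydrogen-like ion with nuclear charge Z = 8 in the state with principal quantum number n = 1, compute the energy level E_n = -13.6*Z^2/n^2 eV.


E_n = -13.6 * Z^2 / n^2
= -13.6 * 8^2 / 1^2
= -13.6 * 64 / 1
= -870.4 eV

-870.4


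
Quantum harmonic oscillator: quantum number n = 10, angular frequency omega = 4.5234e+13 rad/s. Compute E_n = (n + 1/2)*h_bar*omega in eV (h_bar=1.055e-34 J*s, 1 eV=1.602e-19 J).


E = (n + 1/2) * h_bar * omega
= (10 + 0.5) * 1.055e-34 * 4.5234e+13
= 10.5 * 4.7722e-21
= 5.0108e-20 J
= 0.3128 eV

0.3128


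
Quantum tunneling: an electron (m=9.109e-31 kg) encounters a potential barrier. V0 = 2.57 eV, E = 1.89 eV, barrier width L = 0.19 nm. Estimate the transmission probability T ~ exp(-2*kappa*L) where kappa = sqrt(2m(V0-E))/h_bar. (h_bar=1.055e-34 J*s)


V0 - E = 0.68 eV = 1.0894e-19 J
kappa = sqrt(2 * m * (V0-E)) / h_bar
= sqrt(2 * 9.109e-31 * 1.0894e-19) / 1.055e-34
= 4.2226e+09 /m
2*kappa*L = 2 * 4.2226e+09 * 0.19e-9
= 1.6046
T = exp(-1.6046) = 2.009696e-01

2.009696e-01


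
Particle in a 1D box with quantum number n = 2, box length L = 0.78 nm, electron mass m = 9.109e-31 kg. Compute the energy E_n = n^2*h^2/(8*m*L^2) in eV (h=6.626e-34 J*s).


E = n^2 * h^2 / (8 * m * L^2)
= 2^2 * (6.626e-34)^2 / (8 * 9.109e-31 * (0.78e-9)^2)
= 4 * 4.3904e-67 / (8 * 9.109e-31 * 6.0840e-19)
= 3.9611e-19 J
= 2.4726 eV

2.4726


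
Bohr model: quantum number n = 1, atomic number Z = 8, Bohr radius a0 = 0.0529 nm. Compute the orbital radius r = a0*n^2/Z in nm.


r = a0 * n^2 / Z
= 0.0529 * 1^2 / 8
= 0.0529 * 1 / 8
= 0.0066 nm

0.0066


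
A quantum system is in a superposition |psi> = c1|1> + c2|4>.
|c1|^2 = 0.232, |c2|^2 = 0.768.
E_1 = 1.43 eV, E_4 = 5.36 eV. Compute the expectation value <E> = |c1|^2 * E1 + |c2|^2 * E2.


<E> = |c1|^2 * E1 + |c2|^2 * E2
= 0.232 * 1.43 + 0.768 * 5.36
= 0.3318 + 4.1165
= 4.4482 eV

4.4482


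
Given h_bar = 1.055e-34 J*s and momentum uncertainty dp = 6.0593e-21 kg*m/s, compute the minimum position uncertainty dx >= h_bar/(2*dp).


dx = h_bar / (2 * dp)
= 1.055e-34 / (2 * 6.0593e-21)
= 1.055e-34 / 1.2119e-20
= 8.7056e-15 m

8.7056e-15


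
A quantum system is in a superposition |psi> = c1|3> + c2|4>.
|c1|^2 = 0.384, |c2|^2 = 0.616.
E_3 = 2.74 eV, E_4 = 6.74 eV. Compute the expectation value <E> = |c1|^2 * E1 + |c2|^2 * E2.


<E> = |c1|^2 * E1 + |c2|^2 * E2
= 0.384 * 2.74 + 0.616 * 6.74
= 1.0522 + 4.1518
= 5.204 eV

5.204


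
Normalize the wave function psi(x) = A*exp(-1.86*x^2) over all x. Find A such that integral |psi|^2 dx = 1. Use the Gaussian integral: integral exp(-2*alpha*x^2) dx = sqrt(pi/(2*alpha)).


integral |psi|^2 dx = A^2 * sqrt(pi/(2*alpha)) = 1
A^2 = sqrt(2*alpha/pi)
= sqrt(2 * 1.86 / pi)
= 1.088169
A = sqrt(1.088169)
= 1.0432

1.0432


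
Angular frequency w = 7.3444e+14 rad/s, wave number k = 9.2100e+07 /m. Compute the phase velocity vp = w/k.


vp = w / k
= 7.3444e+14 / 9.2100e+07
= 7.9744e+06 m/s

7.9744e+06


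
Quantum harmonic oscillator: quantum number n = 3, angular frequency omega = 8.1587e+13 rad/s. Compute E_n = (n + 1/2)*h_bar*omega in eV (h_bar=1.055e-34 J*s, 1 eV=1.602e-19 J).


E = (n + 1/2) * h_bar * omega
= (3 + 0.5) * 1.055e-34 * 8.1587e+13
= 3.5 * 8.6074e-21
= 3.0126e-20 J
= 0.1881 eV

0.1881


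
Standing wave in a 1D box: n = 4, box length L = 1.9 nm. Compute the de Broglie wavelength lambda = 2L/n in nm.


lambda = 2L / n
= 2 * 1.9 / 4
= 3.8 / 4
= 0.95 nm

0.95


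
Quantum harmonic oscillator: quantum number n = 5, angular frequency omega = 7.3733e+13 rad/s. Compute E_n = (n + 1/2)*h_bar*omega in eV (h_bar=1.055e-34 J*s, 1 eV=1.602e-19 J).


E = (n + 1/2) * h_bar * omega
= (5 + 0.5) * 1.055e-34 * 7.3733e+13
= 5.5 * 7.7788e-21
= 4.2784e-20 J
= 0.2671 eV

0.2671


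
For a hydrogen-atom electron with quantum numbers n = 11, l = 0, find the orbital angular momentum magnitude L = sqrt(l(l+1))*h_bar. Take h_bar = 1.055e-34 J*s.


L = sqrt(l*(l+1)) * h_bar
= sqrt(0 * 1) * 1.055e-34
= sqrt(0) * 1.055e-34
= 0.0 * 1.055e-34
= 0.0000e+00 J*s

0.0000e+00


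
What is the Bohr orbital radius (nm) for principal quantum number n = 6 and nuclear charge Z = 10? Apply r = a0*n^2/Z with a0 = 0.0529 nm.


r = a0 * n^2 / Z
= 0.0529 * 6^2 / 10
= 0.0529 * 36 / 10
= 0.1904 nm

0.1904


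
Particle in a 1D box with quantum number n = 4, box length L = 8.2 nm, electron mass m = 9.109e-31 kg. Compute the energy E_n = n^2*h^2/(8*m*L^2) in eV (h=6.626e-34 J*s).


E = n^2 * h^2 / (8 * m * L^2)
= 4^2 * (6.626e-34)^2 / (8 * 9.109e-31 * (8.2e-9)^2)
= 16 * 4.3904e-67 / (8 * 9.109e-31 * 6.7240e-17)
= 1.4336e-20 J
= 0.0895 eV

0.0895


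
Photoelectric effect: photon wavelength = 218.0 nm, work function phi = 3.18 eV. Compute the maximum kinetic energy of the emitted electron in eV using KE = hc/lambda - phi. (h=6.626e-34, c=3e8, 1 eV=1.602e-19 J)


E_photon = hc / lambda
= (6.626e-34)(3e8) / (218.0e-9)
= 9.1183e-19 J
= 5.6919 eV
KE = E_photon - phi
= 5.6919 - 3.18
= 2.5119 eV

2.5119


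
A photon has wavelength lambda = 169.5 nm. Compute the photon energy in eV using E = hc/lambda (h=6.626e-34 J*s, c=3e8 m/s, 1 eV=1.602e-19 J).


E = hc / lambda
= (6.626e-34)(3e8) / (169.5e-9)
= 1.9878e-25 / 1.6950e-07
= 1.1727e-18 J
Converting to eV: 1.1727e-18 / 1.602e-19
= 7.3205 eV

7.3205


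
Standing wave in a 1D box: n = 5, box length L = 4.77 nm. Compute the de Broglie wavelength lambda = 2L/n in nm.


lambda = 2L / n
= 2 * 4.77 / 5
= 9.54 / 5
= 1.908 nm

1.908


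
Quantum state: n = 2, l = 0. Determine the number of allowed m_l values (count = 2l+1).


m_l ranges from -l to +l in integer steps
So m_l goes from -0 to +0
Count = 2l + 1 = 2*0 + 1
= 1

1


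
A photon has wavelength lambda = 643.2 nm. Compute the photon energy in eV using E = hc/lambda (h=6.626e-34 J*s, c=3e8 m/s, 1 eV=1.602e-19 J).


E = hc / lambda
= (6.626e-34)(3e8) / (643.2e-9)
= 1.9878e-25 / 6.4320e-07
= 3.0905e-19 J
Converting to eV: 3.0905e-19 / 1.602e-19
= 1.9291 eV

1.9291


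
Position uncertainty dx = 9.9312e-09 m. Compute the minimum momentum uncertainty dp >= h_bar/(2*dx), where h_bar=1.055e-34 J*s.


dp = h_bar / (2 * dx)
= 1.055e-34 / (2 * 9.9312e-09)
= 1.055e-34 / 1.9862e-08
= 5.3115e-27 kg*m/s

5.3115e-27


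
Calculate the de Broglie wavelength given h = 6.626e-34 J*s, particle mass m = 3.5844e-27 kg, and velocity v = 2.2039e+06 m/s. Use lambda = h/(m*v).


lambda = h / (m * v)
= 6.626e-34 / (3.5844e-27 * 2.2039e+06)
= 6.626e-34 / 7.8997e-21
= 8.3877e-14 m

8.3877e-14


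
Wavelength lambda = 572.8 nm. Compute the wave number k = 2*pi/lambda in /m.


k = 2 * pi / lambda
= 6.2832 / (572.8e-9)
= 6.2832 / 5.7280e-07
= 1.0969e+07 /m

1.0969e+07


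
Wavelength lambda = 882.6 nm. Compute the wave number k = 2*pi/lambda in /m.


k = 2 * pi / lambda
= 6.2832 / (882.6e-9)
= 6.2832 / 8.8260e-07
= 7.1190e+06 /m

7.1190e+06


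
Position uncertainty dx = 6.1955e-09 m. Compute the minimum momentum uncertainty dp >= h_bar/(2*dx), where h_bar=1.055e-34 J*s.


dp = h_bar / (2 * dx)
= 1.055e-34 / (2 * 6.1955e-09)
= 1.055e-34 / 1.2391e-08
= 8.5142e-27 kg*m/s

8.5142e-27


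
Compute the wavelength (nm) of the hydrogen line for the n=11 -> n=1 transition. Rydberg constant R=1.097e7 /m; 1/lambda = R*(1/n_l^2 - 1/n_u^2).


1/lambda = R * (1/n_l^2 - 1/n_u^2)
= 1.097e7 * (1/1^2 - 1/11^2)
= 1.097e7 * (1.0 - 0.008264)
= 1.097e7 * 0.991736
= 1.0879e+07 /m
lambda = 1 / 1.0879e+07 = 91.9174 nm

91.9174


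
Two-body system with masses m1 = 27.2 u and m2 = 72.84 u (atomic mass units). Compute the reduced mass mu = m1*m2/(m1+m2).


mu = m1 * m2 / (m1 + m2)
= 27.2 * 72.84 / (27.2 + 72.84)
= 1981.248 / 100.04
= 19.8046 u

19.8046


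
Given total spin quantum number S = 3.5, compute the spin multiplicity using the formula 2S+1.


Spin multiplicity = 2S + 1
= 2 * 3.5 + 1
= 7.0 + 1
= 8

8


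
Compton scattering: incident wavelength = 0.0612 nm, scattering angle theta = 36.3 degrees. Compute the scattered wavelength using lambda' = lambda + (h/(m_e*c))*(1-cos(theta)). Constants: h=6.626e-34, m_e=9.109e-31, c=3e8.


Compton wavelength: h/(m_e*c) = 2.4247e-12 m
d_lambda = 2.4247e-12 * (1 - cos(36.3 deg))
= 2.4247e-12 * 0.194072
= 4.7057e-13 m = 0.000471 nm
lambda' = 0.0612 + 0.000471
= 0.061671 nm

0.061671


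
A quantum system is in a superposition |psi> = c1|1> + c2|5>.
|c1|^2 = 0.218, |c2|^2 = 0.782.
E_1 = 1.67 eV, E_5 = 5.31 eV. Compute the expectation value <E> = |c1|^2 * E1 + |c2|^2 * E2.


<E> = |c1|^2 * E1 + |c2|^2 * E2
= 0.218 * 1.67 + 0.782 * 5.31
= 0.3641 + 4.1524
= 4.5165 eV

4.5165


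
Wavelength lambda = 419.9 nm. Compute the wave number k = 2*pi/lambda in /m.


k = 2 * pi / lambda
= 6.2832 / (419.9e-9)
= 6.2832 / 4.1990e-07
= 1.4964e+07 /m

1.4964e+07


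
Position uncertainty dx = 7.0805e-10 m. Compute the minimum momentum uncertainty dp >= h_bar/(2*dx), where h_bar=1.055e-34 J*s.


dp = h_bar / (2 * dx)
= 1.055e-34 / (2 * 7.0805e-10)
= 1.055e-34 / 1.4161e-09
= 7.4500e-26 kg*m/s

7.4500e-26


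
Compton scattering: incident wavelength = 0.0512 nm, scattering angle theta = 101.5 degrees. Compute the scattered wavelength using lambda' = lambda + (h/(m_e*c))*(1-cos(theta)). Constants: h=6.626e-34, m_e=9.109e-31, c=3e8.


Compton wavelength: h/(m_e*c) = 2.4247e-12 m
d_lambda = 2.4247e-12 * (1 - cos(101.5 deg))
= 2.4247e-12 * 1.199368
= 2.9081e-12 m = 0.002908 nm
lambda' = 0.0512 + 0.002908
= 0.054108 nm

0.054108


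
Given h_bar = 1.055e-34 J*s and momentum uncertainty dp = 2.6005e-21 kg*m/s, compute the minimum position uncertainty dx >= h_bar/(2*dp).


dx = h_bar / (2 * dp)
= 1.055e-34 / (2 * 2.6005e-21)
= 1.055e-34 / 5.2010e-21
= 2.0285e-14 m

2.0285e-14


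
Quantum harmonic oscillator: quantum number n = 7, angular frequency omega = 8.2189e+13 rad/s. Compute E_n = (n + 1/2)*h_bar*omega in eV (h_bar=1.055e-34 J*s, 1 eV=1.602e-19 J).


E = (n + 1/2) * h_bar * omega
= (7 + 0.5) * 1.055e-34 * 8.2189e+13
= 7.5 * 8.6709e-21
= 6.5032e-20 J
= 0.4059 eV

0.4059


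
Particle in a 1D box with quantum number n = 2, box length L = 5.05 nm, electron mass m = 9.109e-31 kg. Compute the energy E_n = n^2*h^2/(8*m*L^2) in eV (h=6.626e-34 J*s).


E = n^2 * h^2 / (8 * m * L^2)
= 2^2 * (6.626e-34)^2 / (8 * 9.109e-31 * (5.05e-9)^2)
= 4 * 4.3904e-67 / (8 * 9.109e-31 * 2.5502e-17)
= 9.4497e-21 J
= 0.059 eV

0.059


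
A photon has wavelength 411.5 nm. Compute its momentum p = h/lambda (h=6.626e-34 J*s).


p = h / lambda
= 6.626e-34 / (411.5e-9)
= 6.626e-34 / 4.1150e-07
= 1.6102e-27 kg*m/s

1.6102e-27


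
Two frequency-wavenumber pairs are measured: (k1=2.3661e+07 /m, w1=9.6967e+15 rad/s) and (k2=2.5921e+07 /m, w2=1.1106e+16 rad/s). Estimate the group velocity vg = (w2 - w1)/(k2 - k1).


vg = (w2 - w1) / (k2 - k1)
= (1.1106e+16 - 9.6967e+15) / (2.5921e+07 - 2.3661e+07)
= 1.4093e+15 / 2.2600e+06
= 6.2358e+08 m/s

6.2358e+08


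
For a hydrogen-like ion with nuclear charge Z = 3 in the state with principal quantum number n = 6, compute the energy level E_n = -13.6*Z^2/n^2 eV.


E_n = -13.6 * Z^2 / n^2
= -13.6 * 3^2 / 6^2
= -13.6 * 9 / 36
= -3.4 eV

-3.4


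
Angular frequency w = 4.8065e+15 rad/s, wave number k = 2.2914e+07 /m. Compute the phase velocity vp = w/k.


vp = w / k
= 4.8065e+15 / 2.2914e+07
= 2.0976e+08 m/s

2.0976e+08


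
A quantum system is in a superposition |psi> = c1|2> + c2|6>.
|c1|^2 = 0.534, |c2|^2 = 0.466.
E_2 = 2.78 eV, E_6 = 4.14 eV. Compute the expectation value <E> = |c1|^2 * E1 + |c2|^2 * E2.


<E> = |c1|^2 * E1 + |c2|^2 * E2
= 0.534 * 2.78 + 0.466 * 4.14
= 1.4845 + 1.9292
= 3.4138 eV

3.4138


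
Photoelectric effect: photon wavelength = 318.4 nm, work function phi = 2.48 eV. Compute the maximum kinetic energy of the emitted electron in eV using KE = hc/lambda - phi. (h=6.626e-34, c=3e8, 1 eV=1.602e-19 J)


E_photon = hc / lambda
= (6.626e-34)(3e8) / (318.4e-9)
= 6.2431e-19 J
= 3.8971 eV
KE = E_photon - phi
= 3.8971 - 2.48
= 1.4171 eV

1.4171


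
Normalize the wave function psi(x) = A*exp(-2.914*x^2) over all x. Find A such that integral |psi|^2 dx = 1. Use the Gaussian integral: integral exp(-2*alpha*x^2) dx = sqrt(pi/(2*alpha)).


integral |psi|^2 dx = A^2 * sqrt(pi/(2*alpha)) = 1
A^2 = sqrt(2*alpha/pi)
= sqrt(2 * 2.914 / pi)
= 1.362024
A = sqrt(1.362024)
= 1.1671

1.1671


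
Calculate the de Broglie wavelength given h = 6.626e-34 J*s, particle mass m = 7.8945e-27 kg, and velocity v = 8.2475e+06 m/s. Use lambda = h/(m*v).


lambda = h / (m * v)
= 6.626e-34 / (7.8945e-27 * 8.2475e+06)
= 6.626e-34 / 6.5110e-20
= 1.0177e-14 m

1.0177e-14


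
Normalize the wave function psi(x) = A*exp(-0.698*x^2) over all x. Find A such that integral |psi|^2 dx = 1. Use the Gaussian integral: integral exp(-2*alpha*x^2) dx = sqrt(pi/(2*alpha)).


integral |psi|^2 dx = A^2 * sqrt(pi/(2*alpha)) = 1
A^2 = sqrt(2*alpha/pi)
= sqrt(2 * 0.698 / pi)
= 0.666604
A = sqrt(0.666604)
= 0.8165

0.8165


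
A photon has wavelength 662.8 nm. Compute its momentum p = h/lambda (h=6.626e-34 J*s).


p = h / lambda
= 6.626e-34 / (662.8e-9)
= 6.626e-34 / 6.6280e-07
= 9.9970e-28 kg*m/s

9.9970e-28


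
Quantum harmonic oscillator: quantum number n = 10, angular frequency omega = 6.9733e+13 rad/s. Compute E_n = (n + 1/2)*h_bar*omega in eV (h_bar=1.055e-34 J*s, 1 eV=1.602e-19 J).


E = (n + 1/2) * h_bar * omega
= (10 + 0.5) * 1.055e-34 * 6.9733e+13
= 10.5 * 7.3568e-21
= 7.7247e-20 J
= 0.4822 eV

0.4822


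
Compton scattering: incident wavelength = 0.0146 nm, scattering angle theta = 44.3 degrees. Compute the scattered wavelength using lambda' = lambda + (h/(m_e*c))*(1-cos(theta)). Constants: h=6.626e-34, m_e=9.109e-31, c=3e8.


Compton wavelength: h/(m_e*c) = 2.4247e-12 m
d_lambda = 2.4247e-12 * (1 - cos(44.3 deg))
= 2.4247e-12 * 0.284307
= 6.8936e-13 m = 0.000689 nm
lambda' = 0.0146 + 0.000689
= 0.015289 nm

0.015289


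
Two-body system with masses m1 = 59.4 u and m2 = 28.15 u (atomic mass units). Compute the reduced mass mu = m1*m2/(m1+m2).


mu = m1 * m2 / (m1 + m2)
= 59.4 * 28.15 / (59.4 + 28.15)
= 1672.11 / 87.55
= 19.0989 u

19.0989


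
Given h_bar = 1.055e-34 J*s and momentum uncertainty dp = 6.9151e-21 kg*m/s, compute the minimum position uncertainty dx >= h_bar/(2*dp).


dx = h_bar / (2 * dp)
= 1.055e-34 / (2 * 6.9151e-21)
= 1.055e-34 / 1.3830e-20
= 7.6282e-15 m

7.6282e-15


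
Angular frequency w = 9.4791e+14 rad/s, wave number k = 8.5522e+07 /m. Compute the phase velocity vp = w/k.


vp = w / k
= 9.4791e+14 / 8.5522e+07
= 1.1084e+07 m/s

1.1084e+07


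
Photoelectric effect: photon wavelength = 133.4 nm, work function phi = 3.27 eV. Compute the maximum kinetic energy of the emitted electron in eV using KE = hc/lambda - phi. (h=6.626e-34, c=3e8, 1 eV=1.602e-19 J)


E_photon = hc / lambda
= (6.626e-34)(3e8) / (133.4e-9)
= 1.4901e-18 J
= 9.3015 eV
KE = E_photon - phi
= 9.3015 - 3.27
= 6.0315 eV

6.0315


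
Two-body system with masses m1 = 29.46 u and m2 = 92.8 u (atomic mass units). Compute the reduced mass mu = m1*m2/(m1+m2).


mu = m1 * m2 / (m1 + m2)
= 29.46 * 92.8 / (29.46 + 92.8)
= 2733.888 / 122.26
= 22.3613 u

22.3613


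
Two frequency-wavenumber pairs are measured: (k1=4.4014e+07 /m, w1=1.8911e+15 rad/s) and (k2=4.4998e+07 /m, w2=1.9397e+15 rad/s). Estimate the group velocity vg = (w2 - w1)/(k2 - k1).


vg = (w2 - w1) / (k2 - k1)
= (1.9397e+15 - 1.8911e+15) / (4.4998e+07 - 4.4014e+07)
= 4.8600e+13 / 9.8400e+05
= 4.9390e+07 m/s

4.9390e+07


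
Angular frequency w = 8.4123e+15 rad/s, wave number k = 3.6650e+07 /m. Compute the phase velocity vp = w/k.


vp = w / k
= 8.4123e+15 / 3.6650e+07
= 2.2953e+08 m/s

2.2953e+08


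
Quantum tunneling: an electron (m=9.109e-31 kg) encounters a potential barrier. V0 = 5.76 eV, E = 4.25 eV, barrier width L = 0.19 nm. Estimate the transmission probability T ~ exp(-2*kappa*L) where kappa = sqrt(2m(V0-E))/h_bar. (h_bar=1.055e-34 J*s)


V0 - E = 1.51 eV = 2.4190e-19 J
kappa = sqrt(2 * m * (V0-E)) / h_bar
= sqrt(2 * 9.109e-31 * 2.4190e-19) / 1.055e-34
= 6.2924e+09 /m
2*kappa*L = 2 * 6.2924e+09 * 0.19e-9
= 2.3911
T = exp(-2.3911) = 9.152720e-02

9.152720e-02


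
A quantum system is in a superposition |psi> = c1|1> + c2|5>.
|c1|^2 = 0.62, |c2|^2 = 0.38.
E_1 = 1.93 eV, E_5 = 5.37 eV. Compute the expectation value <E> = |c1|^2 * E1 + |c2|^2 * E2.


<E> = |c1|^2 * E1 + |c2|^2 * E2
= 0.62 * 1.93 + 0.38 * 5.37
= 1.1966 + 2.0406
= 3.2372 eV

3.2372


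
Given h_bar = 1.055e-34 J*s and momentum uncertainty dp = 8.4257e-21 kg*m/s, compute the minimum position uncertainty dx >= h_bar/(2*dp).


dx = h_bar / (2 * dp)
= 1.055e-34 / (2 * 8.4257e-21)
= 1.055e-34 / 1.6851e-20
= 6.2606e-15 m

6.2606e-15


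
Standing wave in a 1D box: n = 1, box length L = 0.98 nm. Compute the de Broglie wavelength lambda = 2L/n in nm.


lambda = 2L / n
= 2 * 0.98 / 1
= 1.96 / 1
= 1.96 nm

1.96


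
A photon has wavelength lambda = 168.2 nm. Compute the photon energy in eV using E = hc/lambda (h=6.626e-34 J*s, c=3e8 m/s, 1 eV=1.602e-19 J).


E = hc / lambda
= (6.626e-34)(3e8) / (168.2e-9)
= 1.9878e-25 / 1.6820e-07
= 1.1818e-18 J
Converting to eV: 1.1818e-18 / 1.602e-19
= 7.3771 eV

7.3771


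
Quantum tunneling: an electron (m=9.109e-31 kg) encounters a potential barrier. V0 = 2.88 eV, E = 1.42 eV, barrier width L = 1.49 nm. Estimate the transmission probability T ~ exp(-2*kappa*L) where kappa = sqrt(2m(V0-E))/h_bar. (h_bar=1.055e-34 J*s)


V0 - E = 1.46 eV = 2.3389e-19 J
kappa = sqrt(2 * m * (V0-E)) / h_bar
= sqrt(2 * 9.109e-31 * 2.3389e-19) / 1.055e-34
= 6.1874e+09 /m
2*kappa*L = 2 * 6.1874e+09 * 1.49e-9
= 18.4383
T = exp(-18.4383) = 9.824950e-09

9.824950e-09


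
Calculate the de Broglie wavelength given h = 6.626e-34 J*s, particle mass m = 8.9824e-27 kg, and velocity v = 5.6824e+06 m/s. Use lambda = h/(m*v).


lambda = h / (m * v)
= 6.626e-34 / (8.9824e-27 * 5.6824e+06)
= 6.626e-34 / 5.1042e-20
= 1.2982e-14 m

1.2982e-14


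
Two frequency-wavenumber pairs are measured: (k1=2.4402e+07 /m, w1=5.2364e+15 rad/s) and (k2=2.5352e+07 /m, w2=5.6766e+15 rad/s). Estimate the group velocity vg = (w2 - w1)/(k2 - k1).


vg = (w2 - w1) / (k2 - k1)
= (5.6766e+15 - 5.2364e+15) / (2.5352e+07 - 2.4402e+07)
= 4.4020e+14 / 9.5000e+05
= 4.6337e+08 m/s

4.6337e+08


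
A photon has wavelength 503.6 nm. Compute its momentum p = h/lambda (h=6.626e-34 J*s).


p = h / lambda
= 6.626e-34 / (503.6e-9)
= 6.626e-34 / 5.0360e-07
= 1.3157e-27 kg*m/s

1.3157e-27


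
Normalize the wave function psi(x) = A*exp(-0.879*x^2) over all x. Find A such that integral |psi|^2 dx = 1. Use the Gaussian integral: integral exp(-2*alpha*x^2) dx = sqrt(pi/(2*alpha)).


integral |psi|^2 dx = A^2 * sqrt(pi/(2*alpha)) = 1
A^2 = sqrt(2*alpha/pi)
= sqrt(2 * 0.879 / pi)
= 0.748057
A = sqrt(0.748057)
= 0.8649

0.8649


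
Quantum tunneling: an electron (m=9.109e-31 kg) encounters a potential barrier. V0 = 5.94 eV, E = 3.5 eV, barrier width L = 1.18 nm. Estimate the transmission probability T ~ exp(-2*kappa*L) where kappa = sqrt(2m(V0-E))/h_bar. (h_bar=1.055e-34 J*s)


V0 - E = 2.44 eV = 3.9089e-19 J
kappa = sqrt(2 * m * (V0-E)) / h_bar
= sqrt(2 * 9.109e-31 * 3.9089e-19) / 1.055e-34
= 7.9988e+09 /m
2*kappa*L = 2 * 7.9988e+09 * 1.18e-9
= 18.8771
T = exp(-18.8771) = 6.335266e-09

6.335266e-09


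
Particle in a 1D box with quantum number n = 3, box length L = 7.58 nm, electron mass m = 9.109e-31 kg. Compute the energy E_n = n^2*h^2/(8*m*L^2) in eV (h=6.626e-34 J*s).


E = n^2 * h^2 / (8 * m * L^2)
= 3^2 * (6.626e-34)^2 / (8 * 9.109e-31 * (7.58e-9)^2)
= 9 * 4.3904e-67 / (8 * 9.109e-31 * 5.7456e-17)
= 9.4373e-21 J
= 0.0589 eV

0.0589


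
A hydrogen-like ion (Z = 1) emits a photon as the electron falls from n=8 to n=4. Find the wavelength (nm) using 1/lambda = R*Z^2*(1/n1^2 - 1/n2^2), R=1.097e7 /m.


1/lambda = R * Z^2 * (1/n1^2 - 1/n2^2)
= 1.097e7 * 1^2 * (1/4^2 - 1/8^2)
= 1.097e7 * 1 * (0.0625 - 0.015625)
= 5.1422e+05 /m
lambda = 1 / 5.1422e+05
= 1944.6977 nm

1944.6977


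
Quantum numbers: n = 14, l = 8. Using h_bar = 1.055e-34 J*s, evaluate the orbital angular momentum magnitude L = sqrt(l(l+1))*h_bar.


L = sqrt(l*(l+1)) * h_bar
= sqrt(8 * 9) * 1.055e-34
= sqrt(72) * 1.055e-34
= 8.4853 * 1.055e-34
= 8.9520e-34 J*s

8.9520e-34


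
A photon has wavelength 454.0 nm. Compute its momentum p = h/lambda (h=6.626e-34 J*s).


p = h / lambda
= 6.626e-34 / (454.0e-9)
= 6.626e-34 / 4.5400e-07
= 1.4595e-27 kg*m/s

1.4595e-27


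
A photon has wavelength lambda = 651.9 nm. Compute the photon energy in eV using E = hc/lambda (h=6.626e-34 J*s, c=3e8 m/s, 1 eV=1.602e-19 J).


E = hc / lambda
= (6.626e-34)(3e8) / (651.9e-9)
= 1.9878e-25 / 6.5190e-07
= 3.0492e-19 J
Converting to eV: 3.0492e-19 / 1.602e-19
= 1.9034 eV

1.9034


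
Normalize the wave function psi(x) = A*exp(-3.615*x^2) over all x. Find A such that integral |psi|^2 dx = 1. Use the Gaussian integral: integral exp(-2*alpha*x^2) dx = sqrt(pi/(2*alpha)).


integral |psi|^2 dx = A^2 * sqrt(pi/(2*alpha)) = 1
A^2 = sqrt(2*alpha/pi)
= sqrt(2 * 3.615 / pi)
= 1.51703
A = sqrt(1.51703)
= 1.2317

1.2317


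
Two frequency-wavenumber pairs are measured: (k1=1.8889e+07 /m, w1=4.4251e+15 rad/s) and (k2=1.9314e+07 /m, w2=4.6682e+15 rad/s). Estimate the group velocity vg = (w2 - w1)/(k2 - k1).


vg = (w2 - w1) / (k2 - k1)
= (4.6682e+15 - 4.4251e+15) / (1.9314e+07 - 1.8889e+07)
= 2.4310e+14 / 4.2500e+05
= 5.7200e+08 m/s

5.7200e+08


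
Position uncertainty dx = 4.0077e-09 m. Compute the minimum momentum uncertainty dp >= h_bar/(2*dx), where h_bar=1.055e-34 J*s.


dp = h_bar / (2 * dx)
= 1.055e-34 / (2 * 4.0077e-09)
= 1.055e-34 / 8.0154e-09
= 1.3162e-26 kg*m/s

1.3162e-26


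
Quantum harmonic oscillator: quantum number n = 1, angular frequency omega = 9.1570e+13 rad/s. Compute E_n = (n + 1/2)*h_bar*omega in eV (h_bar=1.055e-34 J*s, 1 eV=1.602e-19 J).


E = (n + 1/2) * h_bar * omega
= (1 + 0.5) * 1.055e-34 * 9.1570e+13
= 1.5 * 9.6606e-21
= 1.4491e-20 J
= 0.0905 eV

0.0905


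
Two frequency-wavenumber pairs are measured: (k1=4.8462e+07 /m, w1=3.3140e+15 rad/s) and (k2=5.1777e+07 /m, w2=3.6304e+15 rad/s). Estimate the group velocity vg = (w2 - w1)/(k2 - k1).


vg = (w2 - w1) / (k2 - k1)
= (3.6304e+15 - 3.3140e+15) / (5.1777e+07 - 4.8462e+07)
= 3.1640e+14 / 3.3150e+06
= 9.5445e+07 m/s

9.5445e+07


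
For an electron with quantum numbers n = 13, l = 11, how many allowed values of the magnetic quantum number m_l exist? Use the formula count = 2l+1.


m_l ranges from -l to +l in integer steps
So m_l goes from -11 to +11
Count = 2l + 1 = 2*11 + 1
= 23

23


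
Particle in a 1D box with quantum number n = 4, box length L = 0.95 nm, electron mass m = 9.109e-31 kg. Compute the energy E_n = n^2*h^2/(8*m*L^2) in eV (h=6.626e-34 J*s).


E = n^2 * h^2 / (8 * m * L^2)
= 4^2 * (6.626e-34)^2 / (8 * 9.109e-31 * (0.95e-9)^2)
= 16 * 4.3904e-67 / (8 * 9.109e-31 * 9.0250e-19)
= 1.0681e-18 J
= 6.6673 eV

6.6673


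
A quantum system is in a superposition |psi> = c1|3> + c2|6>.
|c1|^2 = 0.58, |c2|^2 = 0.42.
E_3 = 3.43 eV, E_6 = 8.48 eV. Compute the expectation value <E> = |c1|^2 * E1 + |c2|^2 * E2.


<E> = |c1|^2 * E1 + |c2|^2 * E2
= 0.58 * 3.43 + 0.42 * 8.48
= 1.9894 + 3.5616
= 5.551 eV

5.551


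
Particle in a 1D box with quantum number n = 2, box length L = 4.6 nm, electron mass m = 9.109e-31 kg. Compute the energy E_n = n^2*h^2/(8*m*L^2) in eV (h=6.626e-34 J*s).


E = n^2 * h^2 / (8 * m * L^2)
= 2^2 * (6.626e-34)^2 / (8 * 9.109e-31 * (4.6e-9)^2)
= 4 * 4.3904e-67 / (8 * 9.109e-31 * 2.1160e-17)
= 1.1389e-20 J
= 0.0711 eV

0.0711


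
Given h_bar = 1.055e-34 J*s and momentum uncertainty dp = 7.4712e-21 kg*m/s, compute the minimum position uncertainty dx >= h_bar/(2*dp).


dx = h_bar / (2 * dp)
= 1.055e-34 / (2 * 7.4712e-21)
= 1.055e-34 / 1.4942e-20
= 7.0604e-15 m

7.0604e-15


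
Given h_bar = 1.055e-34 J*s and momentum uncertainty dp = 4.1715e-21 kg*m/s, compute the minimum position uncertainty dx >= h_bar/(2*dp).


dx = h_bar / (2 * dp)
= 1.055e-34 / (2 * 4.1715e-21)
= 1.055e-34 / 8.3430e-21
= 1.2645e-14 m

1.2645e-14


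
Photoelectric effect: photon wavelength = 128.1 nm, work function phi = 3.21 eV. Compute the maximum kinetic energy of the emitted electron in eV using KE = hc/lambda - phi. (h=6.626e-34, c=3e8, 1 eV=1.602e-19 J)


E_photon = hc / lambda
= (6.626e-34)(3e8) / (128.1e-9)
= 1.5518e-18 J
= 9.6864 eV
KE = E_photon - phi
= 9.6864 - 3.21
= 6.4764 eV

6.4764


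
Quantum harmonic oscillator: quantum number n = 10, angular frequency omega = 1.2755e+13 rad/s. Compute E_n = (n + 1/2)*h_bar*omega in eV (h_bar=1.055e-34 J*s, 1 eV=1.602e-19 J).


E = (n + 1/2) * h_bar * omega
= (10 + 0.5) * 1.055e-34 * 1.2755e+13
= 10.5 * 1.3457e-21
= 1.4129e-20 J
= 0.0882 eV

0.0882


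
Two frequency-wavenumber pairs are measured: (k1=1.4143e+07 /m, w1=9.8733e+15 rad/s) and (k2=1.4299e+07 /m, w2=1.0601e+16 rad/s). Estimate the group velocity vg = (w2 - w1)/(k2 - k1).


vg = (w2 - w1) / (k2 - k1)
= (1.0601e+16 - 9.8733e+15) / (1.4299e+07 - 1.4143e+07)
= 7.2770e+14 / 1.5600e+05
= 4.6647e+09 m/s

4.6647e+09


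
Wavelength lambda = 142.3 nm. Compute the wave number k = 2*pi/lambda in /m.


k = 2 * pi / lambda
= 6.2832 / (142.3e-9)
= 6.2832 / 1.4230e-07
= 4.4154e+07 /m

4.4154e+07


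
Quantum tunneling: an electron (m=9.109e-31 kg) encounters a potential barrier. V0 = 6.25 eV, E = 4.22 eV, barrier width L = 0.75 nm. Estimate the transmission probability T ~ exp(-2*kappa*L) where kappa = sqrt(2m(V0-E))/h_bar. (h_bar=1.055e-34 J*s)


V0 - E = 2.03 eV = 3.2521e-19 J
kappa = sqrt(2 * m * (V0-E)) / h_bar
= sqrt(2 * 9.109e-31 * 3.2521e-19) / 1.055e-34
= 7.2959e+09 /m
2*kappa*L = 2 * 7.2959e+09 * 0.75e-9
= 10.9438
T = exp(-10.9438) = 1.766709e-05

1.766709e-05


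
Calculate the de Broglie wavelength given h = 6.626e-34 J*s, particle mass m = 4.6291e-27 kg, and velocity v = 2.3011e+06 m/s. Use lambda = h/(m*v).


lambda = h / (m * v)
= 6.626e-34 / (4.6291e-27 * 2.3011e+06)
= 6.626e-34 / 1.0652e-20
= 6.2204e-14 m

6.2204e-14


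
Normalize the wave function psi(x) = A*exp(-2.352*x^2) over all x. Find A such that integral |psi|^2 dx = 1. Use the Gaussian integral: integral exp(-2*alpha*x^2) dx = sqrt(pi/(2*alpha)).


integral |psi|^2 dx = A^2 * sqrt(pi/(2*alpha)) = 1
A^2 = sqrt(2*alpha/pi)
= sqrt(2 * 2.352 / pi)
= 1.223654
A = sqrt(1.223654)
= 1.1062

1.1062


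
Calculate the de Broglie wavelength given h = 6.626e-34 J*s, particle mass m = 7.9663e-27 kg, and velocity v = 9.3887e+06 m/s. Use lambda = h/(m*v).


lambda = h / (m * v)
= 6.626e-34 / (7.9663e-27 * 9.3887e+06)
= 6.626e-34 / 7.4793e-20
= 8.8591e-15 m

8.8591e-15


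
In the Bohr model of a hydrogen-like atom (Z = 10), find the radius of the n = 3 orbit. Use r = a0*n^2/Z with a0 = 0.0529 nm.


r = a0 * n^2 / Z
= 0.0529 * 3^2 / 10
= 0.0529 * 9 / 10
= 0.0476 nm

0.0476


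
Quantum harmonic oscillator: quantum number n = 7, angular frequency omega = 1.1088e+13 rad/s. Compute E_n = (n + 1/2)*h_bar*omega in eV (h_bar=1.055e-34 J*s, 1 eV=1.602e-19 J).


E = (n + 1/2) * h_bar * omega
= (7 + 0.5) * 1.055e-34 * 1.1088e+13
= 7.5 * 1.1698e-21
= 8.7734e-21 J
= 0.0548 eV

0.0548


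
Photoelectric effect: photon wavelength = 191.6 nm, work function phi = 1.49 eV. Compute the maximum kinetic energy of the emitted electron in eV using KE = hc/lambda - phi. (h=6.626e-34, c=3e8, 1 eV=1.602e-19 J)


E_photon = hc / lambda
= (6.626e-34)(3e8) / (191.6e-9)
= 1.0375e-18 J
= 6.4761 eV
KE = E_photon - phi
= 6.4761 - 1.49
= 4.9861 eV

4.9861


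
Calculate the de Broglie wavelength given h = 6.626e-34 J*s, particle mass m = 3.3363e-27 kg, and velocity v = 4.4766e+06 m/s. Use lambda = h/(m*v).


lambda = h / (m * v)
= 6.626e-34 / (3.3363e-27 * 4.4766e+06)
= 6.626e-34 / 1.4935e-20
= 4.4365e-14 m

4.4365e-14


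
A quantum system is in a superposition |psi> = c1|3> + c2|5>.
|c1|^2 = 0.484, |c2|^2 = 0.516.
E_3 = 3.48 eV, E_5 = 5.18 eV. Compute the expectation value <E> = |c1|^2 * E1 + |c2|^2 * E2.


<E> = |c1|^2 * E1 + |c2|^2 * E2
= 0.484 * 3.48 + 0.516 * 5.18
= 1.6843 + 2.6729
= 4.3572 eV

4.3572


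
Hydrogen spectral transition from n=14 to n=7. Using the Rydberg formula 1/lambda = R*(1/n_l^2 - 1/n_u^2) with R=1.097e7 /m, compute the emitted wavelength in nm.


1/lambda = R * (1/n_l^2 - 1/n_u^2)
= 1.097e7 * (1/7^2 - 1/14^2)
= 1.097e7 * (0.020408 - 0.005102)
= 1.097e7 * 0.015306
= 1.6791e+05 /m
lambda = 1 / 1.6791e+05 = 5955.6366 nm

5955.6366


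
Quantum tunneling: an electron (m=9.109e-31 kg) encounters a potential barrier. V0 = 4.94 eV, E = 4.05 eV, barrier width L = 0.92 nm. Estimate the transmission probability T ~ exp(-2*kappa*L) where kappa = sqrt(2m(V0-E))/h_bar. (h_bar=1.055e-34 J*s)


V0 - E = 0.89 eV = 1.4258e-19 J
kappa = sqrt(2 * m * (V0-E)) / h_bar
= sqrt(2 * 9.109e-31 * 1.4258e-19) / 1.055e-34
= 4.8309e+09 /m
2*kappa*L = 2 * 4.8309e+09 * 0.92e-9
= 8.8888
T = exp(-8.8888) = 1.379284e-04

1.379284e-04


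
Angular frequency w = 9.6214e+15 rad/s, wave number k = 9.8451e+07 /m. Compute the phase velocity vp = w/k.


vp = w / k
= 9.6214e+15 / 9.8451e+07
= 9.7728e+07 m/s

9.7728e+07


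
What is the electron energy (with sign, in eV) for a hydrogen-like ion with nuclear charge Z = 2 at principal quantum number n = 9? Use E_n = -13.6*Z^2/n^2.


E_n = -13.6 * Z^2 / n^2
= -13.6 * 2^2 / 9^2
= -13.6 * 4 / 81
= -0.6716 eV

-0.6716


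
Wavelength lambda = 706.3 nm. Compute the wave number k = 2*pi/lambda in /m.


k = 2 * pi / lambda
= 6.2832 / (706.3e-9)
= 6.2832 / 7.0630e-07
= 8.8959e+06 /m

8.8959e+06


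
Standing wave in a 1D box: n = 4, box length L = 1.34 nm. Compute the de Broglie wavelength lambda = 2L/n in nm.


lambda = 2L / n
= 2 * 1.34 / 4
= 2.68 / 4
= 0.67 nm

0.67


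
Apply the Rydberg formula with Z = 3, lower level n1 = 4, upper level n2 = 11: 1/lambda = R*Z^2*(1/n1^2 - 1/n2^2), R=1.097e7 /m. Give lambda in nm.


1/lambda = R * Z^2 * (1/n1^2 - 1/n2^2)
= 1.097e7 * 3^2 * (1/4^2 - 1/11^2)
= 1.097e7 * 9 * (0.0625 - 0.008264)
= 5.3547e+06 /m
lambda = 1 / 5.3547e+06
= 186.7527 nm

186.7527


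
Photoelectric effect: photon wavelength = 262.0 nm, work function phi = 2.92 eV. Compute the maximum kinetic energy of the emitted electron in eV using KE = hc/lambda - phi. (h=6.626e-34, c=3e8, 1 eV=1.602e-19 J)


E_photon = hc / lambda
= (6.626e-34)(3e8) / (262.0e-9)
= 7.5870e-19 J
= 4.736 eV
KE = E_photon - phi
= 4.736 - 2.92
= 1.816 eV

1.816


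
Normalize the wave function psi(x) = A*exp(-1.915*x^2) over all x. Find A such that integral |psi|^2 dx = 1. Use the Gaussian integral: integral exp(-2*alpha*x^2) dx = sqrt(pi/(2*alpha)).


integral |psi|^2 dx = A^2 * sqrt(pi/(2*alpha)) = 1
A^2 = sqrt(2*alpha/pi)
= sqrt(2 * 1.915 / pi)
= 1.104141
A = sqrt(1.104141)
= 1.0508

1.0508


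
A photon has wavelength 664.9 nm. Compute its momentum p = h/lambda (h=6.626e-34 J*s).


p = h / lambda
= 6.626e-34 / (664.9e-9)
= 6.626e-34 / 6.6490e-07
= 9.9654e-28 kg*m/s

9.9654e-28


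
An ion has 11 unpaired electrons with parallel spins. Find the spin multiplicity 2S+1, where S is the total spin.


Total spin S = N * (1/2) = 11 * 0.5 = 5.5
Spin multiplicity = 2S + 1
= 2 * 5.5 + 1
= 12

12


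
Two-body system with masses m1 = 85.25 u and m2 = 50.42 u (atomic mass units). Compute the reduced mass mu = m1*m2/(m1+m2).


mu = m1 * m2 / (m1 + m2)
= 85.25 * 50.42 / (85.25 + 50.42)
= 4298.305 / 135.67
= 31.6821 u

31.6821


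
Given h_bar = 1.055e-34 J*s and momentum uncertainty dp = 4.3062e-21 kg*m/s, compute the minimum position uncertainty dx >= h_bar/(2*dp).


dx = h_bar / (2 * dp)
= 1.055e-34 / (2 * 4.3062e-21)
= 1.055e-34 / 8.6124e-21
= 1.2250e-14 m

1.2250e-14


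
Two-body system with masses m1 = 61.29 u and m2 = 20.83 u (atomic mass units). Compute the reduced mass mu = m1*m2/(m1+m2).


mu = m1 * m2 / (m1 + m2)
= 61.29 * 20.83 / (61.29 + 20.83)
= 1276.6707 / 82.12
= 15.5464 u

15.5464


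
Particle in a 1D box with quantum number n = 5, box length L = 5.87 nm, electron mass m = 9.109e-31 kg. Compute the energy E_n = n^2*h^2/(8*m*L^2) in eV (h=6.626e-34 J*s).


E = n^2 * h^2 / (8 * m * L^2)
= 5^2 * (6.626e-34)^2 / (8 * 9.109e-31 * (5.87e-9)^2)
= 25 * 4.3904e-67 / (8 * 9.109e-31 * 3.4457e-17)
= 4.3713e-20 J
= 0.2729 eV

0.2729


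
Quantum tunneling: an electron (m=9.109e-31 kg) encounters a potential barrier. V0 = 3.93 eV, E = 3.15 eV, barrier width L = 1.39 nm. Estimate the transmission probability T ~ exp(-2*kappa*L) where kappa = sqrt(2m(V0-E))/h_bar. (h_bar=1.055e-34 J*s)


V0 - E = 0.78 eV = 1.2496e-19 J
kappa = sqrt(2 * m * (V0-E)) / h_bar
= sqrt(2 * 9.109e-31 * 1.2496e-19) / 1.055e-34
= 4.5225e+09 /m
2*kappa*L = 2 * 4.5225e+09 * 1.39e-9
= 12.5725
T = exp(-12.5725) = 3.466073e-06

3.466073e-06


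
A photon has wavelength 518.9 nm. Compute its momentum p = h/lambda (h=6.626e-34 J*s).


p = h / lambda
= 6.626e-34 / (518.9e-9)
= 6.626e-34 / 5.1890e-07
= 1.2769e-27 kg*m/s

1.2769e-27


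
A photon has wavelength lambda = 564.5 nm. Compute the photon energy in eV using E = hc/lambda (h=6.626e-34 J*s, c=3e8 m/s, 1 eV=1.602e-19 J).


E = hc / lambda
= (6.626e-34)(3e8) / (564.5e-9)
= 1.9878e-25 / 5.6450e-07
= 3.5213e-19 J
Converting to eV: 3.5213e-19 / 1.602e-19
= 2.1981 eV

2.1981


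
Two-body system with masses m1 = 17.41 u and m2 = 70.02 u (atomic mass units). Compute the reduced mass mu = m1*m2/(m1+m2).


mu = m1 * m2 / (m1 + m2)
= 17.41 * 70.02 / (17.41 + 70.02)
= 1219.0482 / 87.43
= 13.9431 u

13.9431


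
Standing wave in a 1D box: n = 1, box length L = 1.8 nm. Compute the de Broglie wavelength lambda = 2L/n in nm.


lambda = 2L / n
= 2 * 1.8 / 1
= 3.6 / 1
= 3.6 nm

3.6


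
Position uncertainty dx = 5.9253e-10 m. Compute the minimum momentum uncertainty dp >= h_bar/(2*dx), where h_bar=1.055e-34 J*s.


dp = h_bar / (2 * dx)
= 1.055e-34 / (2 * 5.9253e-10)
= 1.055e-34 / 1.1851e-09
= 8.9025e-26 kg*m/s

8.9025e-26


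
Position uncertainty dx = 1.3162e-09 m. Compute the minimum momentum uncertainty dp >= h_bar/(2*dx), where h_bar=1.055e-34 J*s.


dp = h_bar / (2 * dx)
= 1.055e-34 / (2 * 1.3162e-09)
= 1.055e-34 / 2.6324e-09
= 4.0077e-26 kg*m/s

4.0077e-26


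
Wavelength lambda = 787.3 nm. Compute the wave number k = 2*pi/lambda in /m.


k = 2 * pi / lambda
= 6.2832 / (787.3e-9)
= 6.2832 / 7.8730e-07
= 7.9807e+06 /m

7.9807e+06


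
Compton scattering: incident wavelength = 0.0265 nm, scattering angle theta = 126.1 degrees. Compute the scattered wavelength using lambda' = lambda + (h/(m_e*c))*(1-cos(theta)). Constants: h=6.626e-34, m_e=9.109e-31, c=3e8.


Compton wavelength: h/(m_e*c) = 2.4247e-12 m
d_lambda = 2.4247e-12 * (1 - cos(126.1 deg))
= 2.4247e-12 * 1.589196
= 3.8533e-12 m = 0.003853 nm
lambda' = 0.0265 + 0.003853
= 0.030353 nm

0.030353


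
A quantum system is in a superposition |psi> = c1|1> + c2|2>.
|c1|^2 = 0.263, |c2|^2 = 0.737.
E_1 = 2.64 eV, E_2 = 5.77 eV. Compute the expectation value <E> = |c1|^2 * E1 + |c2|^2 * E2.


<E> = |c1|^2 * E1 + |c2|^2 * E2
= 0.263 * 2.64 + 0.737 * 5.77
= 0.6943 + 4.2525
= 4.9468 eV

4.9468


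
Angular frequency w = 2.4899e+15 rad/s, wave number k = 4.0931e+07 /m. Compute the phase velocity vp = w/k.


vp = w / k
= 2.4899e+15 / 4.0931e+07
= 6.0832e+07 m/s

6.0832e+07


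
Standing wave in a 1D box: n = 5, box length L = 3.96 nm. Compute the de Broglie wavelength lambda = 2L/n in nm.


lambda = 2L / n
= 2 * 3.96 / 5
= 7.92 / 5
= 1.584 nm

1.584


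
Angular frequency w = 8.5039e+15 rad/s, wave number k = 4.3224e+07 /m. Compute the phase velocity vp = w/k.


vp = w / k
= 8.5039e+15 / 4.3224e+07
= 1.9674e+08 m/s

1.9674e+08
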